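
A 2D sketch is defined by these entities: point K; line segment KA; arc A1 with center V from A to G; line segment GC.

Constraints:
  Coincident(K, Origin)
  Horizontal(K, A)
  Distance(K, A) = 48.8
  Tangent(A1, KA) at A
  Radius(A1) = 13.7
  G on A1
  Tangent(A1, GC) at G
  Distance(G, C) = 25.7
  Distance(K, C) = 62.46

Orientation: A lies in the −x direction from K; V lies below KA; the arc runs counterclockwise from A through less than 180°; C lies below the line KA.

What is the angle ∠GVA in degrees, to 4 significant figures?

124.3°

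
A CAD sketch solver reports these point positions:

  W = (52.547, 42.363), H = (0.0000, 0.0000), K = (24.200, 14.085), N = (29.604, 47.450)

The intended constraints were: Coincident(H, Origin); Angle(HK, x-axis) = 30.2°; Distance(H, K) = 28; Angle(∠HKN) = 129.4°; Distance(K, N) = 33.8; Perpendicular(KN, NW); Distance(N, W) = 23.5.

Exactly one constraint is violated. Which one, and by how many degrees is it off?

Perpendicular(KN, NW) — off by 3.30°.

H = (0.00, 0.00) ✓; HK at 30.20° ✓; |HK| = 28.00 ✓; ∠HKN = 129.4° ✓; |KN| = 33.80 ✓; ∠(KN, NW) = 93.30° ✗; |NW| = 23.50 ✓.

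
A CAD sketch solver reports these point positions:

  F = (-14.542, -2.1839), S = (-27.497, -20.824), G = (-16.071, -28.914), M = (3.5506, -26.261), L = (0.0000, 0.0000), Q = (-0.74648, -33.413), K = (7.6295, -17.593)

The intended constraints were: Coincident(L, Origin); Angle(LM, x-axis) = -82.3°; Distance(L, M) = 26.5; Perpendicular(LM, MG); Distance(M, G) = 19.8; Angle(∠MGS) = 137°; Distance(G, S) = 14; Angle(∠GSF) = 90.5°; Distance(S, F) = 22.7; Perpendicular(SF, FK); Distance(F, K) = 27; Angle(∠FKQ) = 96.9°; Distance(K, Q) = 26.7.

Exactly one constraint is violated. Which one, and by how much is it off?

Distance(K, Q) = 26.7 — off by 8.80.

L = (0.00, 0.00) ✓; LM at -82.30° ✓; |LM| = 26.50 ✓; ∠(LM, MG) = 90.00° ✓; |MG| = 19.80 ✓; ∠MGS = 137.0° ✓; |GS| = 14.00 ✓; ∠GSF = 90.50° ✓; |SF| = 22.70 ✓; ∠(SF, FK) = 90.00° ✓; |FK| = 27.00 ✓; ∠FKQ = 96.90° ✓; |KQ| = 17.90 ✗.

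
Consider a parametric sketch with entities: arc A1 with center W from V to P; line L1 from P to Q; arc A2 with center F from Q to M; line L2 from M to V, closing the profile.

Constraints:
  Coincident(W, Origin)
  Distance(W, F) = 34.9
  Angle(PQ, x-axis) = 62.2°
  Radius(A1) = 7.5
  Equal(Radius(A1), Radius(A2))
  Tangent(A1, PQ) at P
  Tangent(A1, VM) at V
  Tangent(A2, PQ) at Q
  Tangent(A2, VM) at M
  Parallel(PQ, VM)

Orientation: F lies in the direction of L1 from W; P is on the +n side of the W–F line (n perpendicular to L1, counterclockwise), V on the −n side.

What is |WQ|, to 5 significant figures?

35.697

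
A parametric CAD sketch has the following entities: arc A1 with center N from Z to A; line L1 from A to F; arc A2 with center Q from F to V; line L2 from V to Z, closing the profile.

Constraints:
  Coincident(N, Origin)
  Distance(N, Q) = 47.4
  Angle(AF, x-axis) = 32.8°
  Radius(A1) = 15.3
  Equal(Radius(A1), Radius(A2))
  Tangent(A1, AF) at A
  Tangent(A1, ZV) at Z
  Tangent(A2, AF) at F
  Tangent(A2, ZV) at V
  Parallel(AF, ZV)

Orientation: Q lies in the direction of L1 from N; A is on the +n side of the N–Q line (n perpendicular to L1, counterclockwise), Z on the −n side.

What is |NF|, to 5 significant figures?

49.808

Tangency of A1 to both parallel lines with radius 15.3 puts A and Z at N ± 15.3·n: A = (-8.2881, 12.861), Z = (8.2881, -12.861). Equal radii place F and V the same way about Q: F = Q + 15.3·n = (31.555, 38.538), V = Q − 15.3·n = (48.131, 12.816). Then |NF| = |F − N| = 49.808.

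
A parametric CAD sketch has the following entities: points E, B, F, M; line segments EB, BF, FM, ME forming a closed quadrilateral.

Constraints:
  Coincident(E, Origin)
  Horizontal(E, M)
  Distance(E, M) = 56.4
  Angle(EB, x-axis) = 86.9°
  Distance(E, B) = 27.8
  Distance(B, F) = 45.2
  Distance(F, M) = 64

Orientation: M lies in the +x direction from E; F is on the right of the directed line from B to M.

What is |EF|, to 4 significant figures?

17.74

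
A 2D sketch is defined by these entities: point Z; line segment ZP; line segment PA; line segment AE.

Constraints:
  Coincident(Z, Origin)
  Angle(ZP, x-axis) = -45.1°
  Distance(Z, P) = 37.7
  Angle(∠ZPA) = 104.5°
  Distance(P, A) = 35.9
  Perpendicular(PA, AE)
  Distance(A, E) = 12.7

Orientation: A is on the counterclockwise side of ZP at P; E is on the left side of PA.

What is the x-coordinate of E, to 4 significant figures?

51.15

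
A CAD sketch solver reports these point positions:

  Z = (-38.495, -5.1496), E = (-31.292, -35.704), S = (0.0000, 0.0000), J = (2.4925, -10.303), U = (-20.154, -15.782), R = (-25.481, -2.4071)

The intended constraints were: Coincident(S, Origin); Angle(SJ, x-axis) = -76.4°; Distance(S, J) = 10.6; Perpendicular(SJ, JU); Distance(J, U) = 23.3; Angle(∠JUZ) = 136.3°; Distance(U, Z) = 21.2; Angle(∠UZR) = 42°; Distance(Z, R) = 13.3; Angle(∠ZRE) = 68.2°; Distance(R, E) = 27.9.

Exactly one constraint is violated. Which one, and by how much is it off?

Distance(R, E) = 27.9 — off by 5.90.

S = (0.00, 0.00) ✓; SJ at -76.40° ✓; |SJ| = 10.60 ✓; ∠(SJ, JU) = 90.00° ✓; |JU| = 23.30 ✓; ∠JUZ = 136.3° ✓; |UZ| = 21.20 ✓; ∠UZR = 42.00° ✓; |ZR| = 13.30 ✓; ∠ZRE = 68.20° ✓; |RE| = 33.80 ✗.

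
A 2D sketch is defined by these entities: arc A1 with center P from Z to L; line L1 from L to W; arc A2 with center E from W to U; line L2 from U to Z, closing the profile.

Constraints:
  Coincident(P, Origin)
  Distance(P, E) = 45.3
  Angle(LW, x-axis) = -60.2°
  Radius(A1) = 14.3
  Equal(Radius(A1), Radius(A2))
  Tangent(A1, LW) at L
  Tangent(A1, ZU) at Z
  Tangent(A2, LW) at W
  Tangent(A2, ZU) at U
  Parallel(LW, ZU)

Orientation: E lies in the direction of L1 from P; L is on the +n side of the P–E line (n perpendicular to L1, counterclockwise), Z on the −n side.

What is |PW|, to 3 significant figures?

47.5

The slot axis is L1's direction at -60.2°, so u = (cos -60.2°, sin -60.2°) = (0.497, -0.868) and n = (−sin -60.2°, cos -60.2°) = (0.868, 0.497). P is at the origin and E lies 45.3 along u from P, so E = 45.3·u = (22.5, -39.3). Tangency of A1 to both parallel lines with radius 14.3 puts L and Z at P ± 14.3·n: L = (12.4, 7.11), Z = (-12.4, -7.11). Equal radii place W and U the same way about E: W = E + 14.3·n = (34.9, -32.2), U = E − 14.3·n = (10.1, -46.4). Then |PW| = |W − P| = 47.5.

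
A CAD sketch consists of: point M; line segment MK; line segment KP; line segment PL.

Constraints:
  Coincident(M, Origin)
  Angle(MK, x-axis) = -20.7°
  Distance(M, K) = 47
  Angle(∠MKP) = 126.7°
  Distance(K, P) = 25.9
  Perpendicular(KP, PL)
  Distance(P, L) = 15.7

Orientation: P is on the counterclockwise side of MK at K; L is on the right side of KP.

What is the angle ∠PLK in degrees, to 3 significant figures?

58.8°

M is at the origin; MK runs at -20.7° with length 47.0, so K = 47.0·(cos -20.7°, sin -20.7°) = (44.0, -16.6). ∠MKP = 126.7°, so KP runs at -20.7° + (180° − 126.7°) = 32.6° from the x-axis; with |KP| = 25.9, P = K + 25.9·(cos 32.6°, sin 32.6°) = (65.8, -2.66). KP is perpendicular to PL; with |PL| = 15.7 on the right of KP, L = P + 15.7·(0.539, -0.842) = (74.2, -15.9). Then cos ∠PLK = LP·LK / (|LP||LK|), giving 58.8°.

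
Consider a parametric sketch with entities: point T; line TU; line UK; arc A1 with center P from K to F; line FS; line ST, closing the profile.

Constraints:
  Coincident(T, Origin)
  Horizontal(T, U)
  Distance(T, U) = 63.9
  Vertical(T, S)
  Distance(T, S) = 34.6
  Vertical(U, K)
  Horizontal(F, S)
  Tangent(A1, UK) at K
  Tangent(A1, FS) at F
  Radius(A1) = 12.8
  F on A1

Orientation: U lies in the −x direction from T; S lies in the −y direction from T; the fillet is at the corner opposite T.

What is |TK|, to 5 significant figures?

67.516

T is at the origin; TU is horizontal with |TU| = 63.9 and U on the −x side, so U = (-63.900, 0.0000). T and S share the same x with |TS| = 34.6 and S on the −y side, so S = (0.0000, -34.600). The virtual corner opposite T is at (-63.900, -34.600). A1 meets UK tangentially, so PK is at right angles to UK and since A1 is tangent to FS there, PF ⟂ FS, with radius 12.8, so the center P sits 12.8 in from both sides at P = (-51.100, -21.800). That places the tangent points at K = (-63.900, -21.800) on UK and F = (-51.100, -34.600) on FS. Then |TK| = |K − T| = 67.516.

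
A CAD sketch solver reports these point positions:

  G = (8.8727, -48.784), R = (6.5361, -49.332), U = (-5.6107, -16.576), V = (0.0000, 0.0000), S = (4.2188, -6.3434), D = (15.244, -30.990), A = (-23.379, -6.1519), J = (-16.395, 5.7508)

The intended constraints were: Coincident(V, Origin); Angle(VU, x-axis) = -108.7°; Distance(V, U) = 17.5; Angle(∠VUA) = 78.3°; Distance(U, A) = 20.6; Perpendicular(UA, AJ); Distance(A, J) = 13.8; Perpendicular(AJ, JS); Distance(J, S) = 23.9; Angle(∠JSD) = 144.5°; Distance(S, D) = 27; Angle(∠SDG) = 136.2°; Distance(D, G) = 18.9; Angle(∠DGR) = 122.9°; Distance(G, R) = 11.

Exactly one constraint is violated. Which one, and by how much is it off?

Distance(G, R) = 11 — off by 8.60.

V = (0.00, 0.00) ✓; VU at -108.7° ✓; |VU| = 17.50 ✓; ∠VUA = 78.30° ✓; |UA| = 20.60 ✓; ∠(UA, AJ) = 90.00° ✓; |AJ| = 13.80 ✓; ∠(AJ, JS) = 90.00° ✓; |JS| = 23.90 ✓; ∠JSD = 144.5° ✓; |SD| = 27.00 ✓; ∠SDG = 136.2° ✓; |DG| = 18.90 ✓; ∠DGR = 122.9° ✓; |GR| = 2.400 ✗.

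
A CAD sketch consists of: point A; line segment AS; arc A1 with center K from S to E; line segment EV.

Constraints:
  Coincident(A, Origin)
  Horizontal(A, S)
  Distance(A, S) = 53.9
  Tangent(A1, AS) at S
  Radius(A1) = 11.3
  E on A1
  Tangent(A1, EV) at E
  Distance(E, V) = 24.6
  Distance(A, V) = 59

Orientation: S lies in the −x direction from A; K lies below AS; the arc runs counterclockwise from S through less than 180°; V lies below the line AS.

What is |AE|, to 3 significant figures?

65.1

Checks: |KE| = 11.30 ✓; ∠(KE, EV) = 90.00° ✓; |EV| = 24.60 ✓; |AV| = 59.00 ✓.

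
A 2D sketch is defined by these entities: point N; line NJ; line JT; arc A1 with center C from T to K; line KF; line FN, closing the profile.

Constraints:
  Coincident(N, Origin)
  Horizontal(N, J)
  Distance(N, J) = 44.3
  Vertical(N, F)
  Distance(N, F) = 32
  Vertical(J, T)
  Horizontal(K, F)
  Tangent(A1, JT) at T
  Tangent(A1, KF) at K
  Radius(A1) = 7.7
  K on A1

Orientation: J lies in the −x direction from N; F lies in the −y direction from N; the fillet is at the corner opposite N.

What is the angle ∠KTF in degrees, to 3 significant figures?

35.1°

The virtual corner opposite N is at (-44.3, -32.0). A1 meets JT tangentially, so CT is at right angles to JT and A1 meets KF tangentially, so CK is at right angles to KF, with radius 7.7, so the center C sits 7.7 in from both sides at C = (-36.6, -24.3). That places the tangent points at T = (-44.3, -24.3) on JT and K = (-36.6, -32.0) on KF. Then cos ∠KTF = TK·TF / (|TK||TF|), giving 35.1°.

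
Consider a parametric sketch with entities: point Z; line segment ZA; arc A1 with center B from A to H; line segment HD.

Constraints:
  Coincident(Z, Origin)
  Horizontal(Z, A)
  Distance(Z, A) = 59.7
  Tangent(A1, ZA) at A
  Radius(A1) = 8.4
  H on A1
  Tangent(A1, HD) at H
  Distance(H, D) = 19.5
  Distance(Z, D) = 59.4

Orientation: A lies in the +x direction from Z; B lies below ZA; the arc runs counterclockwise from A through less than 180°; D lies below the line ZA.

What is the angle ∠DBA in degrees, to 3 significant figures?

159°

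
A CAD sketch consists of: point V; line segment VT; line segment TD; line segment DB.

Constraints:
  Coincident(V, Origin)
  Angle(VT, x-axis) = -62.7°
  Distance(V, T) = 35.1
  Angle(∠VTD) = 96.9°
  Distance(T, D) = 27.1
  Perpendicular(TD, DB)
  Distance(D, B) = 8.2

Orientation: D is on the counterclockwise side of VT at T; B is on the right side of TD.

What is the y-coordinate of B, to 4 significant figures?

-29.43

V is at the origin; VT runs at -62.7° with length 35.1, so T = 35.1·(cos -62.7°, sin -62.7°) = (16.10, -31.19). ∠VTD = 96.9°, so TD runs at -62.7° + (180° − 96.9°) = 20.40° from the x-axis; with |TD| = 27.1, D = T + 27.1·(cos 20.40°, sin 20.40°) = (41.50, -21.74). TD is perpendicular to DB; with |DB| = 8.2 on the right of TD, B = D + 8.2·(0.3486, -0.9373) = (44.36, -29.43). So B.y = -29.43.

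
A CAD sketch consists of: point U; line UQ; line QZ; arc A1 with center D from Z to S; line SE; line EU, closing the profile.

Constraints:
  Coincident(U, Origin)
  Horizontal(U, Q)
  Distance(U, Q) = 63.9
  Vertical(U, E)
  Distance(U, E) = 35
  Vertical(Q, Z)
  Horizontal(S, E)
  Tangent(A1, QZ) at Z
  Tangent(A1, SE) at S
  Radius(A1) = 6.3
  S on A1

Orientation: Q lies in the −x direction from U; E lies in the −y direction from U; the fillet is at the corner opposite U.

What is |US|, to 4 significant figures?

67.40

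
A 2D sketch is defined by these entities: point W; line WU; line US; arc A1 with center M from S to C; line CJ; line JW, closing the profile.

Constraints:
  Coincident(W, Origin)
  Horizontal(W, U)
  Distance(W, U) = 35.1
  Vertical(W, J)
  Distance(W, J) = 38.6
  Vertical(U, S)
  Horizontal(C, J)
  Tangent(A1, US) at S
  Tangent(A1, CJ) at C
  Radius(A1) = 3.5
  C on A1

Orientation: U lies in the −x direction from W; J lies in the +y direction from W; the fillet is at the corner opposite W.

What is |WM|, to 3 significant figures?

47.2

W is at the origin; WU is horizontal with |WU| = 35.1 and U on the −x side, so U = (-35.1, 0.00). W and J share the same x with |WJ| = 38.6 and J on the +y side, so J = (0.00, 38.6). The virtual corner opposite W is at (-35.1, 38.6). The tangent condition forces MS to be normal to US and tangency of A1 to CJ means the radius MC is perpendicular to CJ, with radius 3.5, so the center M sits 3.5 in from both sides at M = (-31.6, 35.1). Then |WM| = |M − W| = 47.2.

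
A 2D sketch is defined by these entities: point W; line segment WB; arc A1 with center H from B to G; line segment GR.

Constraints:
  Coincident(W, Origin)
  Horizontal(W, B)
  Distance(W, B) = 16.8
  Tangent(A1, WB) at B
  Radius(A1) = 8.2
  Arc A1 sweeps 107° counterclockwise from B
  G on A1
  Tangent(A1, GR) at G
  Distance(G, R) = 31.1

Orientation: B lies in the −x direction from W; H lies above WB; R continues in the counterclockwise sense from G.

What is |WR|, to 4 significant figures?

44.19

W is at the origin; WB is horizontal with |WB| = 16.8 and B on the −x side, so B = (-16.80, 0.000). Since A1 is tangent to WB there, HB ⟂ WB, so H = B + (0, 8.2) = (-16.80, 8.200). On A1, B sits at bearing -90° from H; a 107° counterclockwise sweep puts G at bearing 17°, so G = H + 8.2·(cos 17°, sin 17°) = (-8.958, 10.60). The tangent condition forces HG to be normal to GR, so GR runs along (−sin 17°, cos 17°); with |GR| = 31.1, R = (-18.05, 40.34). Then |WR| = |R − W| = 44.19.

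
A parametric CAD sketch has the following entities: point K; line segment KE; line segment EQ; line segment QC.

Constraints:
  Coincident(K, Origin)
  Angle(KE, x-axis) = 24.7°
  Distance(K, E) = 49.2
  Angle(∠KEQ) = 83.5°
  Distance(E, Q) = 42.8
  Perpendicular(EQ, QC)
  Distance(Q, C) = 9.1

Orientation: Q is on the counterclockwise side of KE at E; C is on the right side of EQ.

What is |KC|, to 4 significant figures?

68.91

K is at the origin; KE runs at 24.7° with length 49.2, so E = 49.2·(cos 24.7°, sin 24.7°) = (44.70, 20.56). ∠KEQ = 83.5°, so EQ runs at 24.7° + (180° − 83.5°) = 121.2° from the x-axis; with |EQ| = 42.8, Q = E + 42.8·(cos 121.2°, sin 121.2°) = (22.53, 57.17). The perpendicularity gives QC at right angles to EQ; with |QC| = 9.1 on the right of EQ, C = Q + 9.1·(0.8554, 0.5180) = (30.31, 61.88). Then |KC| = |C − K| = 68.91.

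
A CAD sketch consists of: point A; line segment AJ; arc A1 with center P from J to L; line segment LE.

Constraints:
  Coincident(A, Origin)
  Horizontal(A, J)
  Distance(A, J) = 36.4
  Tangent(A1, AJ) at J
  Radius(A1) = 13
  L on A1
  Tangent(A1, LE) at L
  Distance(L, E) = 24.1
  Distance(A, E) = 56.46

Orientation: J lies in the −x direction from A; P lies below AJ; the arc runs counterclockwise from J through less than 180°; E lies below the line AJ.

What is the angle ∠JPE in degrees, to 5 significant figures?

173.17°

A is at the origin; AJ is horizontal with |AJ| = 36.4 and J on the −x side, so J = (-36.400, 0.0000). Since A1 is tangent to AJ there, PJ ⟂ AJ, so P = J + (0, -13) = (-36.400, -13.000). Since PL ⟂ LE (tangency), |PE| = √(13.0² + 24.1²) = 27.383 regardless of where L sits on A1. So E lies on both circle(A, 56.46) and circle(P, 27.383); the below-AJ intersection is E = (-39.656, -40.188). L is the foot of the tangent from E: L = (-48.494, -17.767).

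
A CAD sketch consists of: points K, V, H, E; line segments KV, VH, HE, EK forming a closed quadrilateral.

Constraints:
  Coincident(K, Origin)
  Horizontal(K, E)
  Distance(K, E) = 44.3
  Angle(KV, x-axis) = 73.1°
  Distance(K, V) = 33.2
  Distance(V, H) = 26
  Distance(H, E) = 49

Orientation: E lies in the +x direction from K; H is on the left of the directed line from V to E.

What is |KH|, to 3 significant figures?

56.2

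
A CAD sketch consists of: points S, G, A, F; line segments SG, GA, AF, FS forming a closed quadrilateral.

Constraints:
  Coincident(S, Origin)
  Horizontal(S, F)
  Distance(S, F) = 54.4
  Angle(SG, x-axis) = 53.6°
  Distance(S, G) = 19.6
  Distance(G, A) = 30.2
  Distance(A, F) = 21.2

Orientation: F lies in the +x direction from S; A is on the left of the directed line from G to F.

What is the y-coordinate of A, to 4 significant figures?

17.05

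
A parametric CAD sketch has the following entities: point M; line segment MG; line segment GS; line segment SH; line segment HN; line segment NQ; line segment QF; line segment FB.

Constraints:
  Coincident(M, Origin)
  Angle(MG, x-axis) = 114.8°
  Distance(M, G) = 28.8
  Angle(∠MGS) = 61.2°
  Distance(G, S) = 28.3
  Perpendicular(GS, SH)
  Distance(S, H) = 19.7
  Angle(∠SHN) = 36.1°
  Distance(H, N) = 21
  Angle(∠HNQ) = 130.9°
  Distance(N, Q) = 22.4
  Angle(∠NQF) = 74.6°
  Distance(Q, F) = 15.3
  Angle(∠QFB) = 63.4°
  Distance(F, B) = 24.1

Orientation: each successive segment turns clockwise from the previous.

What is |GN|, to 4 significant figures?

16.16

The perpendicularity gives SH at right angles to GS, so SH runs at -94.00°; with |SH| = 19.7, H = (14.78, 4.518). ∠SHN = 36.1° gives HN at 122.1° from the x-axis; with |HN| = 21.0, N = (3.617, 22.31). Then |GN| = |N − G| = 16.16.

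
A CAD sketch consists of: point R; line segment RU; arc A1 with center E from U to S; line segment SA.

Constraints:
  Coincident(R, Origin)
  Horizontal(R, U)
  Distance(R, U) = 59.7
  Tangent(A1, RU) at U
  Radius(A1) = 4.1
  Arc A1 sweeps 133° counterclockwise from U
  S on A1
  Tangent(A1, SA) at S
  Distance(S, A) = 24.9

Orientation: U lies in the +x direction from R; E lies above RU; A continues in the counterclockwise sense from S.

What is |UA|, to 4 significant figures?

28.74

On A1, U sits at bearing -90° from E; a 133° counterclockwise sweep puts S at bearing 43°, so S = E + 4.1·(cos 43°, sin 43°) = (62.70, 6.896). Tangency of A1 to SA means the radius ES is perpendicular to SA, so SA runs along (−sin 43°, cos 43°); with |SA| = 24.9, A = (45.72, 25.11). Then |UA| = |A − U| = 28.74.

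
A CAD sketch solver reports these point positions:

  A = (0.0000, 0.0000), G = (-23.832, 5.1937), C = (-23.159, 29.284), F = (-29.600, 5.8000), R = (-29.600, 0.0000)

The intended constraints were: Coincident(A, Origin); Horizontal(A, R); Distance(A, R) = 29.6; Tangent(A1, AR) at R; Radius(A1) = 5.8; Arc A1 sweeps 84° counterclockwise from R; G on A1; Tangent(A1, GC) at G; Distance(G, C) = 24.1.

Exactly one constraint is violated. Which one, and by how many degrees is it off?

Tangent(A1, GC) at G — off by 4.40°.

A = (0.00, 0.00) ✓; A.y = 0.00, R.y = 0.00 ✓; |AR| = 29.60 ✓; ∠(FR, RA) = 90.00° ✓; |FR| = 5.800 ✓; bearing(F→G) − bearing(F→R) = 84.00° ✓; |FG| = 5.800 ✓; ∠(FG, GC) = 85.60° ✗; |GC| = 24.10 ✓.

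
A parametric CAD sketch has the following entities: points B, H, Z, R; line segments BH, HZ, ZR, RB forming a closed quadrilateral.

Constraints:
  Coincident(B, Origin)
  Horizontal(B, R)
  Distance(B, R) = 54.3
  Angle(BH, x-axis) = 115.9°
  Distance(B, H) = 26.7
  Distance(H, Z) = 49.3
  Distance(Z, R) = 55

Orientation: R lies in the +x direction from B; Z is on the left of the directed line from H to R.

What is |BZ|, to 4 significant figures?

58.21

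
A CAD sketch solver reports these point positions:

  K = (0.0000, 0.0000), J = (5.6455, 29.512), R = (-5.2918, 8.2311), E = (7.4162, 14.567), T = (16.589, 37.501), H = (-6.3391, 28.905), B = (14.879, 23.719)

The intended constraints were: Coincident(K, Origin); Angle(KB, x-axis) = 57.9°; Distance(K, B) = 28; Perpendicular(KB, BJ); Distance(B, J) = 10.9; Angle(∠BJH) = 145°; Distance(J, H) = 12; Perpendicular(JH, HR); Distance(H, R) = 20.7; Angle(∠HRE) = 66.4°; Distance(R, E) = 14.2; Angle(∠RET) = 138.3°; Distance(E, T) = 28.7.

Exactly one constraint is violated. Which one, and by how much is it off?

Distance(E, T) = 28.7 — off by 4.00.

K = (0.00, 0.00) ✓; KB at 57.90° ✓; |KB| = 28.00 ✓; ∠(KB, BJ) = 90.00° ✓; |BJ| = 10.90 ✓; ∠BJH = 145.0° ✓; |JH| = 12.00 ✓; ∠(JH, HR) = 90.00° ✓; |HR| = 20.70 ✓; ∠HRE = 66.40° ✓; |RE| = 14.20 ✓; ∠RET = 138.3° ✓; |ET| = 24.70 ✗.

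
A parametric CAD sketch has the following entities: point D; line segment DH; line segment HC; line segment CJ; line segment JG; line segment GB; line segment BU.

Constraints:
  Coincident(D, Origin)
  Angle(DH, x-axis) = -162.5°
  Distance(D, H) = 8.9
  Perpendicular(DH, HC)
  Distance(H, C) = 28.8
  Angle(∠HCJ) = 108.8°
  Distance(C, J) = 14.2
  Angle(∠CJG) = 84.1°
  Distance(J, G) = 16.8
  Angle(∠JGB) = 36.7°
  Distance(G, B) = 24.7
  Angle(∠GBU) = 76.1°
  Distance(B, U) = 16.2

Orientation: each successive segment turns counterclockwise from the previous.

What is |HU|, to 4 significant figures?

44.00

D is at the origin; DH runs at -162.5° with length 8.9, so H = (-8.488, -2.676). The perpendicularity gives HC at right angles to DH, so HC runs at -72.50°; with |HC| = 28.8, C = (0.1722, -30.14). ∠HCJ = 108.8° gives CJ at -1.300° from the x-axis; with |CJ| = 14.2, J = (14.37, -30.47). ∠CJG = 84.1° gives JG at 94.60° from the x-axis; with |JG| = 16.8, G = (13.02, -13.72). ∠JGB = 36.7° gives GB at -122.1° from the x-axis; with |GB| = 24.7, B = (-0.1043, -34.64). ∠GBU = 76.1° gives BU at -18.20° from the x-axis; with |BU| = 16.2, U = (15.29, -39.70). Then |HU| = |U − H| = 44.00.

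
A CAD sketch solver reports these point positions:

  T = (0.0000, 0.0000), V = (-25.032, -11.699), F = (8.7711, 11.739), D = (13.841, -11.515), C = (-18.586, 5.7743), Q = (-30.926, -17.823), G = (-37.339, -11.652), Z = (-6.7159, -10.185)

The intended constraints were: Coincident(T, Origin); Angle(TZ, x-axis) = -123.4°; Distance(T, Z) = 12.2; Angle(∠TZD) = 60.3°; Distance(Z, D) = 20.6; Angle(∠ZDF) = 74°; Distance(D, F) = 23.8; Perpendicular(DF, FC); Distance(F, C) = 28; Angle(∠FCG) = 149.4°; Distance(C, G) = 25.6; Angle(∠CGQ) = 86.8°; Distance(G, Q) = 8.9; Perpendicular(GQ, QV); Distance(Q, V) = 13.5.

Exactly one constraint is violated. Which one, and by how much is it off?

Distance(Q, V) = 13.5 — off by 5.00.

T = (0.00, 0.00) ✓; TZ at -123.4° ✓; |TZ| = 12.20 ✓; ∠TZD = 60.30° ✓; |ZD| = 20.60 ✓; ∠ZDF = 74.00° ✓; |DF| = 23.80 ✓; ∠(DF, FC) = 90.00° ✓; |FC| = 28.00 ✓; ∠FCG = 149.4° ✓; |CG| = 25.60 ✓; ∠CGQ = 86.80° ✓; |GQ| = 8.900 ✓; ∠(GQ, QV) = 89.99° ✓; |QV| = 8.500 ✗.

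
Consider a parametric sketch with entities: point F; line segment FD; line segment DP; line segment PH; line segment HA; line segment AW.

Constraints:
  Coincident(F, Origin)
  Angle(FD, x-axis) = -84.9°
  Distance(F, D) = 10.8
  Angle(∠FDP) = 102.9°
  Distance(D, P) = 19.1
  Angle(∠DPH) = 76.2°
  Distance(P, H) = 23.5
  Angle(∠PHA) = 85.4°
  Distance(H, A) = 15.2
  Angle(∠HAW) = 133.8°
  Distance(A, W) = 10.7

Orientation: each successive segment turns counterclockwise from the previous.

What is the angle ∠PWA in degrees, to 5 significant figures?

83.353°

F is at the origin; FD runs at -84.9° with length 10.8, so D = (0.96006, -10.757). ∠FDP = 102.9° gives DP at -7.8000° from the x-axis; with |DP| = 19.1, P = (19.883, -13.349). ∠DPH = 76.2° gives PH at 96.000° from the x-axis; with |PH| = 23.5, H = (17.427, 10.022). ∠PHA = 85.4° gives HA at -169.40° from the x-axis; with |HA| = 15.2, A = (2.4863, 7.2258). ∠HAW = 133.8° gives AW at -123.20° from the x-axis; with |AW| = 10.7, W = (-3.3726, -1.7276). Then cos ∠PWA = WP·WA / (|WP||WA|), giving 83.353°.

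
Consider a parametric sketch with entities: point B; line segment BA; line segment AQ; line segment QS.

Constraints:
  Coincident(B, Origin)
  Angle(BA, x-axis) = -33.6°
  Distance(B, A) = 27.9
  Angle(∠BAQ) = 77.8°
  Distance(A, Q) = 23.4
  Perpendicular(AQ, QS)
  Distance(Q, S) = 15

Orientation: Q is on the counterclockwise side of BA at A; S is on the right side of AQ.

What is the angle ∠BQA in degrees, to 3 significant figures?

57.3°

B is at the origin; BA runs at -33.6° with length 27.9, so A = 27.9·(cos -33.6°, sin -33.6°) = (23.2, -15.4). ∠BAQ = 77.8°, so AQ runs at -33.6° + (180° − 77.8°) = 68.6° from the x-axis; with |AQ| = 23.4, Q = A + 23.4·(cos 68.6°, sin 68.6°) = (31.8, 6.35). Then cos ∠BQA = QB·QA / (|QB||QA|), giving 57.3°.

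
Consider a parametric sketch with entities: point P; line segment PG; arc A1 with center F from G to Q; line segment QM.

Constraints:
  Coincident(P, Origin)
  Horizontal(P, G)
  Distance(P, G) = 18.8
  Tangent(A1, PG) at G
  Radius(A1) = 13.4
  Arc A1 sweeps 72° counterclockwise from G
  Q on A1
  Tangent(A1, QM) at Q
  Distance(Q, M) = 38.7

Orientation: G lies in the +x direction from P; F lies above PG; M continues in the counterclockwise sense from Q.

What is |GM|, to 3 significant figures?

52.3

P is at the origin; P and G share the same y with |PG| = 18.8 and G on the +x side, so G = (18.8, 0.00). The tangent condition forces FG to be normal to PG, so F = G + (0, 13.4) = (18.8, 13.4). On A1, G sits at bearing -90° from F; a 72° counterclockwise sweep puts Q at bearing -18°, so Q = F + 13.4·(cos -18°, sin -18°) = (31.5, 9.26). The tangent condition forces FQ to be normal to QM, so QM runs along (−sin -18°, cos -18°); with |QM| = 38.7, M = (43.5, 46.1). Then |GM| = |M − G| = 52.3.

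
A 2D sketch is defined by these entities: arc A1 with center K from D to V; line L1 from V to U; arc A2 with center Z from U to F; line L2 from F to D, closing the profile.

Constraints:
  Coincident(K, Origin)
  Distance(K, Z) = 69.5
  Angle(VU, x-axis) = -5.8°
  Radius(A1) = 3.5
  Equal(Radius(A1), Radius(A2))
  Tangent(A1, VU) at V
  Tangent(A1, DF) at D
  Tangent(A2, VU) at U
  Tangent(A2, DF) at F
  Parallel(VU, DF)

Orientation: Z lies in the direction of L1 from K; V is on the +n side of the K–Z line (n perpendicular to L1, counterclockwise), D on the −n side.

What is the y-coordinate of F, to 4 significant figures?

-10.51

The slot axis is L1's direction at -5.8°, so u = (cos -5.8°, sin -5.8°) = (0.9949, -0.1011) and n = (−sin -5.8°, cos -5.8°) = (0.1011, 0.9949). K is at the origin and Z lies 69.5 along u from K, so Z = 69.5·u = (69.14, -7.023). Tangency of A1 to both parallel lines with radius 3.5 puts V and D at K ± 3.5·n: V = (0.3537, 3.482), D = (-0.3537, -3.482). Equal radii place U and F the same way about Z: U = Z + 3.5·n = (69.50, -3.541), F = Z − 3.5·n = (68.79, -10.51). So F.y = -10.51.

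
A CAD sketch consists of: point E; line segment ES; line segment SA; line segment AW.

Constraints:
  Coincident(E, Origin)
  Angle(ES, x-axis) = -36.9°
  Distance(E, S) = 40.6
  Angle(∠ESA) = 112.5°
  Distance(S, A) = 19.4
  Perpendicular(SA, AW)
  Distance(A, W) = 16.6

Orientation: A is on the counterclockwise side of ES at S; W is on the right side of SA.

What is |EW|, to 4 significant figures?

64.41

∠ESA = 112.5°, so SA runs at -36.9° + (180° − 112.5°) = 30.60° from the x-axis; with |SA| = 19.4, A = S + 19.4·(cos 30.60°, sin 30.60°) = (49.17, -14.50). SA ⟂ AW; with |AW| = 16.6 on the right of SA, W = A + 16.6·(0.5090, -0.8607) = (57.62, -28.79). Then |EW| = |W − E| = 64.41.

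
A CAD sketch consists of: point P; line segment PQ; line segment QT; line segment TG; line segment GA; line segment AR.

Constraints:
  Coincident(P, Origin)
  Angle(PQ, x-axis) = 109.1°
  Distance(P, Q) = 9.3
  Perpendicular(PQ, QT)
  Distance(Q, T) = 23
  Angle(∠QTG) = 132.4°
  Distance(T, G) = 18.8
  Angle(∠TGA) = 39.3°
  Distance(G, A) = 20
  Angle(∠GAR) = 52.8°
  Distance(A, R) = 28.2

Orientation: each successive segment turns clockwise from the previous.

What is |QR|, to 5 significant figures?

37.053

∠TGA = 39.3° gives GA at -169.20° from the x-axis; with |GA| = 20.0, A = (15.567, 3.5958). ∠GAR = 52.8° gives AR at 63.600° from the x-axis; with |AR| = 28.2, R = (28.105, 28.855). Then |QR| = |R − Q| = 37.053.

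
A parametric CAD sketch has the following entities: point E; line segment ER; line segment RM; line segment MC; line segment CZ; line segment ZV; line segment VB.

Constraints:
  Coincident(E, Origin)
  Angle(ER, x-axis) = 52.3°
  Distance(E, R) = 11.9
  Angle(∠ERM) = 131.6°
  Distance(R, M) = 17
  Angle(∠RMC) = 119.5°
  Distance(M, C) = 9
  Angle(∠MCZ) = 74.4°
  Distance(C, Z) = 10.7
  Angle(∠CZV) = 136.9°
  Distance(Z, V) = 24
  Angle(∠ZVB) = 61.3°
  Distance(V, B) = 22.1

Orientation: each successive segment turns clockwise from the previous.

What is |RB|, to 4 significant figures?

15.75

E is at the origin; ER runs at 52.3° with length 11.9, so R = (7.277, 9.416). ∠ERM = 131.6° gives RM at 3.900° from the x-axis; with |RM| = 17.0, M = (24.24, 10.57). ∠RMC = 119.5° gives MC at -56.60° from the x-axis; with |MC| = 9.0, C = (29.19, 3.058). ∠MCZ = 74.4° gives CZ at -162.2° from the x-axis; with |CZ| = 10.7, Z = (19.00, -0.2128). ∠CZV = 136.9° gives ZV at 154.7° from the x-axis; with |ZV| = 24.0, V = (-2.694, 10.04). ∠ZVB = 61.3° gives VB at 36.00° from the x-axis; with |VB| = 22.1, B = (15.19, 23.03). Then |RB| = |B − R| = 15.75.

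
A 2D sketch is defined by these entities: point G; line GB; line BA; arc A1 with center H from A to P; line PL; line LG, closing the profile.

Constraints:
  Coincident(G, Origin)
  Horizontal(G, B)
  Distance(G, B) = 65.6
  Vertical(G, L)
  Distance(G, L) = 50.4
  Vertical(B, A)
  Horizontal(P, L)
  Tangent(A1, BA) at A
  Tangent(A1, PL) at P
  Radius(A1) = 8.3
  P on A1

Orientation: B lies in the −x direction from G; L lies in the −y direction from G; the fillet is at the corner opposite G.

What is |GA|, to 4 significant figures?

77.95

G is at the origin; G and B share the same y with |GB| = 65.6 and B on the −x side, so B = (-65.60, 0.000). GL is vertical with |GL| = 50.4 and L on the −y side, so L = (0.000, -50.40). The virtual corner opposite G is at (-65.60, -50.40). The tangent condition forces HA to be normal to BA and A1 meets PL tangentially, so HP is at right angles to PL, with radius 8.3, so the center H sits 8.3 in from both sides at H = (-57.30, -42.10). That places the tangent points at A = (-65.60, -42.10) on BA and P = (-57.30, -50.40) on PL. Then |GA| = |A − G| = 77.95.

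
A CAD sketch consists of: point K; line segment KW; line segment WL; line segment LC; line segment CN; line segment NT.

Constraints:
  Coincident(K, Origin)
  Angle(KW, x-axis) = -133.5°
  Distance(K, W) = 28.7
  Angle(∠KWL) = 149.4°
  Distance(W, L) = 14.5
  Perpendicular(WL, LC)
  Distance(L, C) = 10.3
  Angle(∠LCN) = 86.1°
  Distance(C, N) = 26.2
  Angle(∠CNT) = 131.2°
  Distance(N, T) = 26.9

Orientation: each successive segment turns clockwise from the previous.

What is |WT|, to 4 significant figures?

30.77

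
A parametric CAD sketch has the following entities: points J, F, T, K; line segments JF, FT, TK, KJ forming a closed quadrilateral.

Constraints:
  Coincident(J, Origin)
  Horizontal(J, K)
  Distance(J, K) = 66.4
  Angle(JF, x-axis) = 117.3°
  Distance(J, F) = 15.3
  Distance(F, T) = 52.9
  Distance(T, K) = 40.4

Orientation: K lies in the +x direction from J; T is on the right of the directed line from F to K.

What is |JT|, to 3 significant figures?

39.0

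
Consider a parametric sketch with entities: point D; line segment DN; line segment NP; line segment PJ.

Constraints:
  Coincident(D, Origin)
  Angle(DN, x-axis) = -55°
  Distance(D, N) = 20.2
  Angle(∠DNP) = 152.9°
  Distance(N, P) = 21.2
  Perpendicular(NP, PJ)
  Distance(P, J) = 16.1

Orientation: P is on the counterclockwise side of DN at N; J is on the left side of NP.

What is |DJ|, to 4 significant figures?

39.78

∠DNP = 152.9°, so NP runs at -55.0° + (180° − 152.9°) = -27.90° from the x-axis; with |NP| = 21.2, P = N + 21.2·(cos -27.90°, sin -27.90°) = (30.32, -26.47). NP ⟂ PJ; with |PJ| = 16.1 on the left of NP, J = P + 16.1·(0.4679, 0.8838) = (37.86, -12.24). Then |DJ| = |J − D| = 39.78.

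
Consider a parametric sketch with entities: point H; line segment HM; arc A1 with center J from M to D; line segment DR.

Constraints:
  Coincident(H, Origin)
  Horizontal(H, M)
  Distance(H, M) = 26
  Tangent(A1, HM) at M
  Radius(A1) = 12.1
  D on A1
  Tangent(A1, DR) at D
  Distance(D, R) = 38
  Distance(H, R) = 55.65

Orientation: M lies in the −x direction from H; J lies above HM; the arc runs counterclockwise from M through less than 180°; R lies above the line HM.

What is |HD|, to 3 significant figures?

20.0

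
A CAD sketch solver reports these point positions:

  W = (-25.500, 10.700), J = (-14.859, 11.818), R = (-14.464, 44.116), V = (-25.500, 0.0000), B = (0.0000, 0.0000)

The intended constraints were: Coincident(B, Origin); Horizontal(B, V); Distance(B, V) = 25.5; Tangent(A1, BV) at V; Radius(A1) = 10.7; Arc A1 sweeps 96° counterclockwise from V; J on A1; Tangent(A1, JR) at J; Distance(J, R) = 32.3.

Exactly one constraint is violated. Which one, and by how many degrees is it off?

Tangent(A1, JR) at J — off by 6.70°.

B = (0.00, 0.00) ✓; B.y = 0.00, V.y = 0.00 ✓; |BV| = 25.50 ✓; ∠(WV, VB) = 90.00° ✓; |WV| = 10.70 ✓; bearing(W→J) − bearing(W→V) = 96.00° ✓; |WJ| = 10.70 ✓; ∠(WJ, JR) = 96.70° ✗; |JR| = 32.30 ✓.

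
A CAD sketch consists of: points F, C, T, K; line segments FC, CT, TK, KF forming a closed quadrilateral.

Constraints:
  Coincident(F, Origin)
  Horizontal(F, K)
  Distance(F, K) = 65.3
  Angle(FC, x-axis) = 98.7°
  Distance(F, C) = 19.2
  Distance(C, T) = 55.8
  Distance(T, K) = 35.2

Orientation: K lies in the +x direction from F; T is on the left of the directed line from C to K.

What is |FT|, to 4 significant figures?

60.60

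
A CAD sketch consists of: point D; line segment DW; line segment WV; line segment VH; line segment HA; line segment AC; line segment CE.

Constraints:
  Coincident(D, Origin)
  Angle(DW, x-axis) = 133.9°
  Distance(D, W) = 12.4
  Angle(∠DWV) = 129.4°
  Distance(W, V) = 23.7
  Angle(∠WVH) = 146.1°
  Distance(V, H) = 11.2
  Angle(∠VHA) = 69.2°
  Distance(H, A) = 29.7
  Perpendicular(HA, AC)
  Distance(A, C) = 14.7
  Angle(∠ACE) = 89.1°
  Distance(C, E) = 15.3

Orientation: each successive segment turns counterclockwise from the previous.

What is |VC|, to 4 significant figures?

26.07

D is at the origin; DW runs at 133.9° with length 12.4, so W = (-8.598, 8.935). ∠DWV = 129.4° gives WV at -175.5° from the x-axis; with |WV| = 23.7, V = (-32.23, 7.075). ∠WVH = 146.1° gives VH at -141.6° from the x-axis; with |VH| = 11.2, H = (-41.00, 0.1185). ∠VHA = 69.2° gives HA at -30.80° from the x-axis; with |HA| = 29.7, A = (-15.49, -15.09). The perpendicularity gives AC at right angles to HA, so AC runs at 59.20°; with |AC| = 14.7, C = (-7.964, -2.462). Then |VC| = |C − V| = 26.07.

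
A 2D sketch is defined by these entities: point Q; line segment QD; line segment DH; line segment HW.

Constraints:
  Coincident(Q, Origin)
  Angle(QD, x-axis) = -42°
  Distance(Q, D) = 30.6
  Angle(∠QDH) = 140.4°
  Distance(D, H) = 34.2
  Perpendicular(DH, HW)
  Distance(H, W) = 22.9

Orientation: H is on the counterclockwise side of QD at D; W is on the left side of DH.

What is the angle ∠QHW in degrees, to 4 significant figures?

71.35°

∠QDH = 140.4°, so DH runs at -42.0° + (180° − 140.4°) = -2.400° from the x-axis; with |DH| = 34.2, H = D + 34.2·(cos -2.400°, sin -2.400°) = (56.91, -21.91). DH ⟂ HW; with |HW| = 22.9 on the left of DH, W = H + 22.9·(0.04188, 0.9991) = (57.87, 0.9724). Then cos ∠QHW = HQ·HW / (|HQ||HW|), giving 71.35°.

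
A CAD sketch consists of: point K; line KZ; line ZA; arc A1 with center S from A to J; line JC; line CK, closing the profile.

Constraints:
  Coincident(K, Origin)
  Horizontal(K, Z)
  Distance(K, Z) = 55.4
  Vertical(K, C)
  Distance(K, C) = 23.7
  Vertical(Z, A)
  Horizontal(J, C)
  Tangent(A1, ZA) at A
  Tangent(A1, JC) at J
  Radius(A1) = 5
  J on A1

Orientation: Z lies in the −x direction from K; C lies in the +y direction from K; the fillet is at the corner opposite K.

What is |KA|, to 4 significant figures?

58.47

K is at the origin; K and Z share the same y with |KZ| = 55.4 and Z on the −x side, so Z = (-55.40, 0.000). K and C share the same x with |KC| = 23.7 and C on the +y side, so C = (0.000, 23.70). The virtual corner opposite K is at (-55.40, 23.70). Since A1 is tangent to ZA there, SA ⟂ ZA and A1 meets JC tangentially, so SJ is at right angles to JC, with radius 5.0, so the center S sits 5.0 in from both sides at S = (-50.40, 18.70). That places the tangent points at A = (-55.40, 18.70) on ZA and J = (-50.40, 23.70) on JC. Then |KA| = |A − K| = 58.47.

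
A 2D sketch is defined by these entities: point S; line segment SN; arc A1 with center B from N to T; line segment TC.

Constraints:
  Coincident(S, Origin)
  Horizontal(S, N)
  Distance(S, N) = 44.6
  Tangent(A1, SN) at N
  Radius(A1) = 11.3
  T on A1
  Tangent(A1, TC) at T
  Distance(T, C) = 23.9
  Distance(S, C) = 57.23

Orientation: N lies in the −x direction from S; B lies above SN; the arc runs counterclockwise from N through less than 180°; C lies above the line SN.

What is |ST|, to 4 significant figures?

37.49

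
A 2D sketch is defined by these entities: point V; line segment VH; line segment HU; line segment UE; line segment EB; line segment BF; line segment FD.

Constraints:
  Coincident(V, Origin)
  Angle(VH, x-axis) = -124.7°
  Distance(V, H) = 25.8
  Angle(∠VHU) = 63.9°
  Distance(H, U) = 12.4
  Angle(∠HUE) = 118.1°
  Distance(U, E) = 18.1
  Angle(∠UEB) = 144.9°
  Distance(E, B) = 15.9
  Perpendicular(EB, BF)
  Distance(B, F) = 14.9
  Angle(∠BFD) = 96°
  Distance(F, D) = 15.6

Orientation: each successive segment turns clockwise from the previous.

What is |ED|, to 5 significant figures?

16.535

V is at the origin; VH runs at -124.7° with length 25.8, so H = (-14.687, -21.211). ∠VHU = 63.9° gives HU at 119.20° from the x-axis; with |HU| = 12.4, U = (-20.737, -10.387). ∠HUE = 118.1° gives UE at 57.300° from the x-axis; with |UE| = 18.1, E = (-10.959, 4.8443). ∠UEB = 144.9° gives EB at 22.200° from the x-axis; with |EB| = 15.9, B = (3.7628, 10.852). EB is perpendicular to BF, so BF runs at -67.800°; with |BF| = 14.9, F = (9.3926, -2.9435). ∠BFD = 96.0° gives FD at -151.80° from the x-axis; with |FD| = 15.6, D = (-4.3557, -10.315). Then |ED| = |D − E| = 16.535.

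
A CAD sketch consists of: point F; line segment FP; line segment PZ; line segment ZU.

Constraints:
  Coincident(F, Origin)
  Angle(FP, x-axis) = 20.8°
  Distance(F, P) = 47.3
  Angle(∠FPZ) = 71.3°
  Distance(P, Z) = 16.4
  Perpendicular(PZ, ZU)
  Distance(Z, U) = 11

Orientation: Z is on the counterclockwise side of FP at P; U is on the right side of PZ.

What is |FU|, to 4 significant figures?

55.82

F is at the origin; FP runs at 20.8° with length 47.3, so P = 47.3·(cos 20.8°, sin 20.8°) = (44.22, 16.80). ∠FPZ = 71.3°, so PZ runs at 20.8° + (180° − 71.3°) = 129.5° from the x-axis; with |PZ| = 16.4, Z = P + 16.4·(cos 129.5°, sin 129.5°) = (33.79, 29.45). The perpendicularity gives ZU at right angles to PZ; with |ZU| = 11.0 on the right of PZ, U = Z + 11.0·(0.7716, 0.6361) = (42.27, 36.45). Then |FU| = |U − F| = 55.82.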